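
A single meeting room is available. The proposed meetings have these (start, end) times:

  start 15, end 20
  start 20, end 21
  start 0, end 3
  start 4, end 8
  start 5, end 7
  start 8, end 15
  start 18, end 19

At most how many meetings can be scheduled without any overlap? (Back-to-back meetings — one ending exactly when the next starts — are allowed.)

Order by finish time; keep every interval that doesn't clash with the previous kept one.
By end time: (0,3), (5,7), (4,8), (8,15), (18,19), (15,20), (20,21).
Pick (0,3); next start ≥ 3 → (5,7); next start ≥ 7 → (8,15); next start ≥ 15 → (18,19); next start ≥ 19 → (20,21).
Selected 5 meetings.

5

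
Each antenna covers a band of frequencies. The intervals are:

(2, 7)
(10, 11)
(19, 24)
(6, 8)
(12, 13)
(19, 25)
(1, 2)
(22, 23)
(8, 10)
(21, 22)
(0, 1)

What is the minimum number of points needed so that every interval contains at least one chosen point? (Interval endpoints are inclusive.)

5

By right end: [0,1]  [1,2]  [2,7]  [6,8]  [8,10]  [10,11]  [12,13]  [21,22]  [22,23]  [19,24]  [19,25]
[0,1] uncovered → point at 1; [2,7] uncovered → point at 7; [8,10] uncovered → point at 10; [12,13] uncovered → point at 13; [21,22] uncovered → point at 22.
Points: 1, 7, 10, 13, 22 (5 total).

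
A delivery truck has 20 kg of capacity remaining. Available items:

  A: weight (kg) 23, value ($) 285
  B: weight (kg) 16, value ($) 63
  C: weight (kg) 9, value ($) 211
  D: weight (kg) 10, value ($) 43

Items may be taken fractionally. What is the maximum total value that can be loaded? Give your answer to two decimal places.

Greedy by value/weight ratio, highest first.
Order: C (211/9=23.44) > A (285/23=12.39) > D (43/10=4.30) > B (63/16=3.94)
Fill: take C (9 @ 211) → take 11/23 of A → 136.30; 20/20 used.
Total value = 347.30

347.30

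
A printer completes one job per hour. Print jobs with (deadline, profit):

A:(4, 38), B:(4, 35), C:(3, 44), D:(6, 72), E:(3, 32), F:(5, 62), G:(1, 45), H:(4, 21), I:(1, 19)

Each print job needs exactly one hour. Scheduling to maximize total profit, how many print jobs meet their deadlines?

6

By profit: D(d6,72), F(d5,62), G(d1,45), C(d3,44), A(d4,38), B(d4,35), E(d3,32), H(d4,21), I(d1,19)
D→slot 6; F→slot 5; G→slot 1; C→slot 3; A→slot 4; B→slot 2; E skipped; H skipped; I skipped.
6 of 9 scheduled.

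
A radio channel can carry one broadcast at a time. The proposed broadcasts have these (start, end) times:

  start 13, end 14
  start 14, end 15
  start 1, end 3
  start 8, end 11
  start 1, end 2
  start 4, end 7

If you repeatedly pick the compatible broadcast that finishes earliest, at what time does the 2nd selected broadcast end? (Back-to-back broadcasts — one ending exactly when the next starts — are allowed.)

Greedy by earliest finish: after sorting by end time, pick each interval compatible with the last pick.
By end time: (1,2), (1,3), (4,7), (8,11), (13,14), (14,15).
Pick (1,2); next start ≥ 2 → (4,7); next start ≥ 7 → (8,11); next start ≥ 11 → (13,14); next start ≥ 14 → (14,15).
Selected: (1,2) (4,7) (8,11) (13,14) (14,15)

7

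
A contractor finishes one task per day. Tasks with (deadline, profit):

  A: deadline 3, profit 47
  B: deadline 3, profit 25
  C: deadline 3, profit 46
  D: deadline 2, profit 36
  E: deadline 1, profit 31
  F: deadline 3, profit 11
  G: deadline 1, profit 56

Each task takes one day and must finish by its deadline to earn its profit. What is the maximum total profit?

Sort by profit descending; place each in the latest free slot ≤ its deadline.
Profit order: G=56 A=47 C=46 D=36 E=31 B=25 F=11
Assign: G→slot 1, A→slot 3, C→slot 2, D skipped, E skipped, B skipped, F skipped.
Slots: [1:G] [2:C] [3:A]
Profit = 56 + 46 + 47 = 149

149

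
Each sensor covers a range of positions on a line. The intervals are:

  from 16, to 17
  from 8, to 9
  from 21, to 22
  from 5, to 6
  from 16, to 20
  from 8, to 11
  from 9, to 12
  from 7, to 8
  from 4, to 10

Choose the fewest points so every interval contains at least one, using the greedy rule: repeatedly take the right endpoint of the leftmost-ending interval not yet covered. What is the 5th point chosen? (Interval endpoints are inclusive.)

Process intervals by earliest right end; each time one isn't hit yet, stab at its right endpoint.
Sorted: [5,6] [7,8] [8,9] [4,10] [8,11] [9,12] [16,17] [16,20] [21,22]
{[5,6]} hit by 6; {[7,8],[8,9],[4,10],[8,11]} hit by 8; {[9,12]} hit by 12; {[16,17],[16,20]} hit by 17; {[21,22]} hit by 22.
Points: 6, 8, 12, 17, 22 (5 total).

22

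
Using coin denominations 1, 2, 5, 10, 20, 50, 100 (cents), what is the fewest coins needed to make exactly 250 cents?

3

250 − 2×100→50 − 1×50→0
Total coins = 2 + 1 = 3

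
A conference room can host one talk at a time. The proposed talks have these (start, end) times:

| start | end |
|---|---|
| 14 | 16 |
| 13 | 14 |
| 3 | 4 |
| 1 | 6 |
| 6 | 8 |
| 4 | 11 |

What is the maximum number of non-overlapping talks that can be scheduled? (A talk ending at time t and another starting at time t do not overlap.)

Greedy by earliest finish: after sorting by end time, pick each interval compatible with the last pick.
Sorted by end: (3,4)  (1,6)  (6,8)  (4,11)  (13,14)  (14,16)
take (3,4); skip (1,6); take (6,8); take (13,14); take (14,16).
Selected 4 talks.

4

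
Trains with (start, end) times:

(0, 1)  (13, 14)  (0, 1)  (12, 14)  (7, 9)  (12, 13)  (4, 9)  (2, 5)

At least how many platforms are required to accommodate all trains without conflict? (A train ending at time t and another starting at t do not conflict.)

2

The answer is the maximum number of intervals overlapping at any instant.
starts: [0, 0, 2, 4, 7, 12, 12, 13]
ends:   [1, 1, 5, 9, 9, 13, 14, 14]
s0→1 s0→2  — peak 2.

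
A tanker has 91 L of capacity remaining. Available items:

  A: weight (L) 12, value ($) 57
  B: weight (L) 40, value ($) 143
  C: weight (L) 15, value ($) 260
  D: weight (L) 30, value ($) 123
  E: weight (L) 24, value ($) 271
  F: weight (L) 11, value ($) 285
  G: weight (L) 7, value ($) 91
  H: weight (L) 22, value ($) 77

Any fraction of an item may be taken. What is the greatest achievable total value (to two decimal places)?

Sort by value per unit weight and fill in that order.
Ratios (sorted): F 25.91, C 17.33, G 13.00, E 11.29, A 4.75, D 4.10, B 3.58, H 3.50
take F (11 @ 285); take C (15 @ 260); take G (7 @ 91); take E (24 @ 271); take A (12 @ 57); take 22/30 of D → 90.20. Capacity used 91/91.
Total value = 1054.20

1054.20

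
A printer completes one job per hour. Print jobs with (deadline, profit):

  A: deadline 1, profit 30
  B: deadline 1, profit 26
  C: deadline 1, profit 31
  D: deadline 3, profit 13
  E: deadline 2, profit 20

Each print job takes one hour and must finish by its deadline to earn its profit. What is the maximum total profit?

64

Profit order: C=31 A=30 B=26 E=20 D=13
Assign: C→slot 1, A skipped, B skipped, E→slot 2, D→slot 3.
Slots: [1:C] [2:E] [3:D]
Profit = 31 + 20 + 13 = 64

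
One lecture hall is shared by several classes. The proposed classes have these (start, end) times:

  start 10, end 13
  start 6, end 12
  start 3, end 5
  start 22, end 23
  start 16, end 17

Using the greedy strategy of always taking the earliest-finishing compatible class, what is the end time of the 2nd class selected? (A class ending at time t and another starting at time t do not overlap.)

12

Sorted by end: (3,5)  (6,12)  (10,13)  (16,17)  (22,23)
take (3,5); take (6,12); skip (10,13); take (16,17); take (22,23).
Selected: (3,5) (6,12) (16,17) (22,23)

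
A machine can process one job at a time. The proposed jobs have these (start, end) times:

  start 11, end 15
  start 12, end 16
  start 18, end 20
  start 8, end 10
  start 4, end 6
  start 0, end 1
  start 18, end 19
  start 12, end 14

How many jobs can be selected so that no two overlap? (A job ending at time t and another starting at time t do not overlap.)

Sorted by end: (0,1)  (4,6)  (8,10)  (12,14)  (11,15)  (12,16)  (18,19)  (18,20)
take (0,1); take (4,6); take (8,10); take (12,14); skip (11,15); take (18,19).
Selected 5 jobs.

5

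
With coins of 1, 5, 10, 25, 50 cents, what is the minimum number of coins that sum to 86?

86 − 1×50→36 − 1×25→11 − 1×10→1 − 1×1→0
Total coins = 1 + 1 + 1 + 1 = 4

4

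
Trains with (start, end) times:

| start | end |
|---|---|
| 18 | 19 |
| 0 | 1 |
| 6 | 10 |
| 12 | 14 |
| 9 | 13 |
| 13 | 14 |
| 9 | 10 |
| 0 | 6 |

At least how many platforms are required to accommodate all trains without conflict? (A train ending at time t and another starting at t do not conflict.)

3

Events (time:±→running): 0:+→1 0:+→2 1:-→1 6:-→0 6:+→1 9:+→2 9:+→3 … peak 3.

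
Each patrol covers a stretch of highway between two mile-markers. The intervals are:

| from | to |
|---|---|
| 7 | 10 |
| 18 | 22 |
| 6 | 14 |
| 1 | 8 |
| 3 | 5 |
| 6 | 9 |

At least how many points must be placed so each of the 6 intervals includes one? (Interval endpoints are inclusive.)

Sort by right endpoint; whenever an interval is uncovered, place a point at its right end.
By right end: [3,5]  [1,8]  [6,9]  [7,10]  [6,14]  [18,22]
[3,5] uncovered → point at 5; [6,9] uncovered → point at 9; [18,22] uncovered → point at 22.
Points: 5, 9, 22 (3 total).

3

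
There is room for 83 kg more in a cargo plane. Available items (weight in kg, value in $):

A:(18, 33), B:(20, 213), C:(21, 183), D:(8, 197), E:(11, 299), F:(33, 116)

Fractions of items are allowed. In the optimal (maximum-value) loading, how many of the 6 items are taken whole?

Greedy by value/weight ratio, highest first.
Order: E (299/11=27.18) > D (197/8=24.62) > B (213/20=10.65) > C (183/21=8.71) > F (116/33=3.52) > A (33/18=1.83)
Fill: take E (11 @ 299) → take D (8 @ 197) → take B (20 @ 213) → take C (21 @ 183) → take 23/33 of F → 80.85; 83/83 used.
4 item(s) taken whole; one partial (take 23/33 of F).

4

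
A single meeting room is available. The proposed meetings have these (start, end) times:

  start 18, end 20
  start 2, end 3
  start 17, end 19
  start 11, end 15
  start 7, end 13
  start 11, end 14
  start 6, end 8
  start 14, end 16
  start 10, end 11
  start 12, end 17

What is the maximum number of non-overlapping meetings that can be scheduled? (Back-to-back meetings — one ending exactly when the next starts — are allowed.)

6

Order by finish time; keep every interval that doesn't clash with the previous kept one.
Sorted by end: (2,3)  (6,8)  (10,11)  (7,13)  (11,14)  (11,15)  (14,16)  (12,17)  (17,19)  (18,20)
take (2,3); take (6,8); take (10,11); skip (7,13); take (11,14); take (14,16); take (17,19).
Selected 6 meetings.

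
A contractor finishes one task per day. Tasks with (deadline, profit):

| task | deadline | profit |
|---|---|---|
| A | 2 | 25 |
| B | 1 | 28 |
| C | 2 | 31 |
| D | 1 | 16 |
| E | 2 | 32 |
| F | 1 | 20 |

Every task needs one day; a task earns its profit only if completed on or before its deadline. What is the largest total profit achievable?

Sort by profit descending; place each in the latest free slot ≤ its deadline.
Profit order: E=32 C=31 B=28 A=25 F=20 D=16
Assign: E→slot 2, C→slot 1, B skipped, A skipped, F skipped, D skipped.
Slots: [1:C] [2:E]
Profit = 31 + 32 = 63

63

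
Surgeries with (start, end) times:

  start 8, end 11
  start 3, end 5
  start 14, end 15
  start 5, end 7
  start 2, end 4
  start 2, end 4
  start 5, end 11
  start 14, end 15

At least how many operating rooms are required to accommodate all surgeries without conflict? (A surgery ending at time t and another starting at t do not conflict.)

3

starts: [2, 2, 3, 5, 5, 8, 14, 14]
ends:   [4, 4, 5, 7, 11, 11, 15, 15]
s2→1 s2→2 s3→3  — peak 3.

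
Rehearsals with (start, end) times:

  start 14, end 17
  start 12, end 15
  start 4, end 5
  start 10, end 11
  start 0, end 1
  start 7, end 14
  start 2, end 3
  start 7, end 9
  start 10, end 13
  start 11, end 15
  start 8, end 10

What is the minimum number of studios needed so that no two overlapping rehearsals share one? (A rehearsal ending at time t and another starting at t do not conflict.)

4

The answer is the maximum number of intervals overlapping at any instant.
Events (time:±→running): 0:+→1 1:-→0 2:+→1 3:-→0 4:+→1 5:-→0 7:+→1 7:+→2 8:+→3 9:-→2 10:-→1 10:+→2 10:+→3 11:-→2 11:+→3 12:+→4 … peak 4.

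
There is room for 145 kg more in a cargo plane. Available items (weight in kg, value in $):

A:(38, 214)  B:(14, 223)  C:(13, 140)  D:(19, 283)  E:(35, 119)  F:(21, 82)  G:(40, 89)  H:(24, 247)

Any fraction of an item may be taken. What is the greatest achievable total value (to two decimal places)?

1243.40

Greedy by value/weight ratio, highest first.
Order: B (223/14=15.93) > D (283/19=14.89) > C (140/13=10.77) > H (247/24=10.29) > A (214/38=5.63) > F (82/21=3.90) > E (119/35=3.40) > G (89/40=2.23)
Fill: take B (14 @ 223) → take D (19 @ 283) → take C (13 @ 140) → take H (24 @ 247) → take A (38 @ 214) → take F (21 @ 82) → take 16/35 of E → 54.40; 145/145 used.
Total value = 1243.40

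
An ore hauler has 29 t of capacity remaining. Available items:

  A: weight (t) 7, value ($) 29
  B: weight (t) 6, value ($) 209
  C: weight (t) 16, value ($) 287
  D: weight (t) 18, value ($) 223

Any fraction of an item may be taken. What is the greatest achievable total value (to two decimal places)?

582.72

Greedy by value/weight ratio, highest first.
Ratios (sorted): B 34.83, C 17.94, D 12.39, A 4.14
take B (6 @ 209); take C (16 @ 287); take 7/18 of D → 86.72. Capacity used 29/29.
Total value = 582.72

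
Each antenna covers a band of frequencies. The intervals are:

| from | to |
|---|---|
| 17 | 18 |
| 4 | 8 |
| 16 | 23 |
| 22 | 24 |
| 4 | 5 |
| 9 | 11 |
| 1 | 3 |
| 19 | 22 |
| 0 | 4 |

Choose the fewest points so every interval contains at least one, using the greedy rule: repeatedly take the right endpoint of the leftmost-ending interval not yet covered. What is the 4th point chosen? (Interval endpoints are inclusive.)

18

Sorted: [1,3] [0,4] [4,5] [4,8] [9,11] [17,18] [19,22] [16,23] [22,24]
{[1,3],[0,4]} hit by 3; {[4,5],[4,8]} hit by 5; {[9,11]} hit by 11; {[17,18]} hit by 18; {[19,22],[16,23],[22,24]} hit by 22.
Points: 3, 5, 11, 18, 22 (5 total).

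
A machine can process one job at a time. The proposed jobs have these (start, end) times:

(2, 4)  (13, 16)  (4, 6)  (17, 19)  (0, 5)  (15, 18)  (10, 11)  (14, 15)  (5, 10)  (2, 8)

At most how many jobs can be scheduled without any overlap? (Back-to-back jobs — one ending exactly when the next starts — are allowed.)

Sorted by end: (2,4)  (0,5)  (4,6)  (2,8)  (5,10)  (10,11)  (14,15)  (13,16)  (15,18)  (17,19)
take (2,4); take (4,6); take (10,11); take (14,15); take (15,18); skip (17,19).
Selected 5 jobs.

5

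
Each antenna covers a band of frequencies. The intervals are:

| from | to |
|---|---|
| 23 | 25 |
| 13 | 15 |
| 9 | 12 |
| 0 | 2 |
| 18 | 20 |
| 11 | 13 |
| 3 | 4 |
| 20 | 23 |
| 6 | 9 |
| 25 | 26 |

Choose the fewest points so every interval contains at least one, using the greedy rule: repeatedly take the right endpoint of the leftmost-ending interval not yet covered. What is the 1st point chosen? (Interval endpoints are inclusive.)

2

Sort by right endpoint; whenever an interval is uncovered, place a point at its right end.
Sorted: [0,2] [3,4] [6,9] [9,12] [11,13] [13,15] [18,20] [20,23] [23,25] [25,26]
{[0,2]} hit by 2; {[3,4]} hit by 4; {[6,9],[9,12]} hit by 9; {[11,13],[13,15]} hit by 13; {[18,20],[20,23]} hit by 20; {[23,25],[25,26]} hit by 25.
Points: 2, 4, 9, 13, 20, 25 (6 total).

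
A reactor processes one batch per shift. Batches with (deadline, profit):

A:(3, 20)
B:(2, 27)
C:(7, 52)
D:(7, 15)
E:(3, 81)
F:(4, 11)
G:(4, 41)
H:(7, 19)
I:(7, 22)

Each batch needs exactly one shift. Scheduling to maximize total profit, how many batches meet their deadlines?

7

Profit order: E=81 C=52 G=41 B=27 I=22 A=20 H=19 D=15 F=11
Assign: E→slot 3, C→slot 7, G→slot 4, B→slot 2, I→slot 6, A→slot 1, H→slot 5, D skipped, F skipped.
Slots: [1:A] [2:B] [3:E] [4:G] [5:H] [6:I] [7:C]
7 of 9 scheduled.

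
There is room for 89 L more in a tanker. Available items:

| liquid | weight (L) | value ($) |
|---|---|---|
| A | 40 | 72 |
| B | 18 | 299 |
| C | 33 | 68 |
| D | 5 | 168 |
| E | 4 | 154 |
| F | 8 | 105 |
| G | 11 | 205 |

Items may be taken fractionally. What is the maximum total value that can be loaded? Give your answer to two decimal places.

Ratios (sorted): E 38.50, D 33.60, G 18.64, B 16.61, F 13.12, C 2.06, A 1.80
take E (4 @ 154); take D (5 @ 168); take G (11 @ 205); take B (18 @ 299); take F (8 @ 105); take C (33 @ 68); take 10/40 of A → 18.00. Capacity used 89/89.
Total value = 1017.00

1017.00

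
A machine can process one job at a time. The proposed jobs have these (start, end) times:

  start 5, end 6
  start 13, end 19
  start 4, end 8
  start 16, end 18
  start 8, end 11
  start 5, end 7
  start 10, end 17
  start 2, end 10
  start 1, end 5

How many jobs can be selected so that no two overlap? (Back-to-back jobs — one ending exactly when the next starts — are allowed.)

Order by finish time; keep every interval that doesn't clash with the previous kept one.
By end time: (1,5), (5,6), (5,7), (4,8), (2,10), (8,11), (10,17), (16,18), (13,19).
Pick (1,5); next start ≥ 5 → (5,6); next start ≥ 6 → (8,11); next start ≥ 11 → (16,18).
Selected 4 jobs.

4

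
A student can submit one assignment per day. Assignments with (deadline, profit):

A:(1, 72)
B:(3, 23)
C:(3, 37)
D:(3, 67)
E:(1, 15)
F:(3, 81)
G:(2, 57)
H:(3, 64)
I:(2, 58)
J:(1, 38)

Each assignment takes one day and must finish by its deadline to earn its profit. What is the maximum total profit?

Sort by profit descending; place each in the latest free slot ≤ its deadline.
Profit order: F=81 A=72 D=67 H=64 I=58 G=57 J=38 C=37 B=23 E=15
Assign: F→slot 3, A→slot 1, D→slot 2, H skipped, I skipped, G skipped, J skipped, C skipped, B skipped, E skipped.
Slots: [1:A] [2:D] [3:F]
Profit = 72 + 67 + 81 = 220

220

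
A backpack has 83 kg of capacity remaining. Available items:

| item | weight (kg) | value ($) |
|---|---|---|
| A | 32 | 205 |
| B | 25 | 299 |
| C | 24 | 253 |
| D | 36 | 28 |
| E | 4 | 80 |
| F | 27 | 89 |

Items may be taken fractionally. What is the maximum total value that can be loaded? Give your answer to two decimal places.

824.19

Ratios (sorted): E 20.00, B 11.96, C 10.54, A 6.41, F 3.30, D 0.78
take E (4 @ 80); take B (25 @ 299); take C (24 @ 253); take 30/32 of A → 192.19. Capacity used 83/83.
Total value = 824.19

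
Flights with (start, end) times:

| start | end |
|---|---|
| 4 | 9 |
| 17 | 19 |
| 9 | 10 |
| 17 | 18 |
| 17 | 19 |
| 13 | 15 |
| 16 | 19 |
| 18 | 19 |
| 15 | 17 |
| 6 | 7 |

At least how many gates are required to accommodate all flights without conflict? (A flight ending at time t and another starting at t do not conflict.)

starts: [4, 6, 9, 13, 15, 16, 17, 17, 17, 18]
ends:   [7, 9, 10, 15, 17, 18, 19, 19, 19, 19]
s4→1 s6→2 e7→1 e9→0 s9→1 e10→0 s13→1 e15→0 s15→1 s16→2 e17→1 s17→2 s17→3 s17→4  — peak 4.

4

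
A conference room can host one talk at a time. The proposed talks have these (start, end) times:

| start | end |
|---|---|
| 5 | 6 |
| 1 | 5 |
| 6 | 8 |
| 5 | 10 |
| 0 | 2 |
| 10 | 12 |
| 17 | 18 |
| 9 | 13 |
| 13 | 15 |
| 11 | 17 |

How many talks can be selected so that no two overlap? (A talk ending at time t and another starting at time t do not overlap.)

6

Greedy by earliest finish: after sorting by end time, pick each interval compatible with the last pick.
Sorted by end: (0,2)  (1,5)  (5,6)  (6,8)  (5,10)  (10,12)  (9,13)  (13,15)  (11,17)  (17,18)
take (0,2); take (5,6); take (6,8); take (10,12); take (13,15); take (17,18).
Selected 6 talks.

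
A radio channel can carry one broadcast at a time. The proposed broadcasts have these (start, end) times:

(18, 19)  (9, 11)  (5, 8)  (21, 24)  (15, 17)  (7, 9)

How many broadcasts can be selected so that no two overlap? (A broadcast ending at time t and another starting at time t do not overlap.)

5

Sorted by end: (5,8)  (7,9)  (9,11)  (15,17)  (18,19)  (21,24)
take (5,8); take (9,11); take (15,17); take (18,19); take (21,24).
Selected 5 broadcasts.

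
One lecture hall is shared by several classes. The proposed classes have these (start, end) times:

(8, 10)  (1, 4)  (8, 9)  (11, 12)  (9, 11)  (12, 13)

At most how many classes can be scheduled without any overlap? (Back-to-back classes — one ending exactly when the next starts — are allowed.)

5

Sorted by end: (1,4)  (8,9)  (8,10)  (9,11)  (11,12)  (12,13)
take (1,4); take (8,9); take (9,11); take (11,12); take (12,13).
Selected 5 classes.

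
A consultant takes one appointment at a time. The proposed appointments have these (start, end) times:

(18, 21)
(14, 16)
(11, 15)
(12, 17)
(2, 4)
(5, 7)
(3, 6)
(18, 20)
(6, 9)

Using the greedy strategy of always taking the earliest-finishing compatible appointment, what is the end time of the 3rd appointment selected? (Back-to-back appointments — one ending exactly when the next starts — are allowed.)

By end time: (2,4), (3,6), (5,7), (6,9), (11,15), (14,16), (12,17), (18,20), (18,21).
Pick (2,4); next start ≥ 4 → (5,7); next start ≥ 7 → (11,15); next start ≥ 15 → (18,20).
Selected: (2,4) (5,7) (11,15) (18,20)

15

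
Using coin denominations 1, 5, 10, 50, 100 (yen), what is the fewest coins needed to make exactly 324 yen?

9

Greedy: take as many of the largest coin as possible, then repeat with the remainder.
324 − 3×100→24 − 2×10→4 − 4×1→0
Total coins = 3 + 2 + 4 = 9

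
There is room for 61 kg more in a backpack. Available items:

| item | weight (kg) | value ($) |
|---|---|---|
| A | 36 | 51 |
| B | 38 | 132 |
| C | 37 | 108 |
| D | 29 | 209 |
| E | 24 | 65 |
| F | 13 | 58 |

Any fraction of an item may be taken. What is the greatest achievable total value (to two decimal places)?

333.00

Greedy by value/weight ratio, highest first.
Ratios (sorted): D 7.21, F 4.46, B 3.47, C 2.92, E 2.71, A 1.42
take D (29 @ 209); take F (13 @ 58); take 19/38 of B → 66.00. Capacity used 61/61.
Total value = 333.00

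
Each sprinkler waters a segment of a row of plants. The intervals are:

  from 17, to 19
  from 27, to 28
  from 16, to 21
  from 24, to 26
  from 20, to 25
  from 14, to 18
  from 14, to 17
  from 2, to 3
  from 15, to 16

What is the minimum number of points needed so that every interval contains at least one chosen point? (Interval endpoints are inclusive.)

Sort by right endpoint; whenever an interval is uncovered, place a point at its right end.
Sorted: [2,3] [15,16] [14,17] [14,18] [17,19] [16,21] [20,25] [24,26] [27,28]
{[2,3]} hit by 3; {[15,16],[14,17],[14,18]} hit by 16; {[17,19],[16,21]} hit by 19; {[20,25],[24,26]} hit by 25; {[27,28]} hit by 28.
Points: 3, 16, 19, 25, 28 (5 total).

5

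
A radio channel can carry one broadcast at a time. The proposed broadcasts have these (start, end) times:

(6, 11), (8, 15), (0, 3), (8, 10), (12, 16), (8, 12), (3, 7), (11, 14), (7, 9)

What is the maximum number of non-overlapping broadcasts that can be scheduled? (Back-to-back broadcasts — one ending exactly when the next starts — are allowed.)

4

By end time: (0,3), (3,7), (7,9), (8,10), (6,11), (8,12), (11,14), (8,15), (12,16).
Pick (0,3); next start ≥ 3 → (3,7); next start ≥ 7 → (7,9); next start ≥ 9 → (11,14).
Selected 4 broadcasts.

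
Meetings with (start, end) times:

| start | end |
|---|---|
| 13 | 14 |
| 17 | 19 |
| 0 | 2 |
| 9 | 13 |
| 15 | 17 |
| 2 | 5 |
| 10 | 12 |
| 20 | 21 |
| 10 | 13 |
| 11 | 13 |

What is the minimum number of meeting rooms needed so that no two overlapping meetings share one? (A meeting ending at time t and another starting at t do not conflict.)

4

The answer is the maximum number of intervals overlapping at any instant.
starts: [0, 2, 9, 10, 10, 11, 13, 15, 17, 20]
ends:   [2, 5, 12, 13, 13, 13, 14, 17, 19, 21]
s0→1 e2→0 s2→1 e5→0 s9→1 s10→2 s10→3 s11→4  — peak 4.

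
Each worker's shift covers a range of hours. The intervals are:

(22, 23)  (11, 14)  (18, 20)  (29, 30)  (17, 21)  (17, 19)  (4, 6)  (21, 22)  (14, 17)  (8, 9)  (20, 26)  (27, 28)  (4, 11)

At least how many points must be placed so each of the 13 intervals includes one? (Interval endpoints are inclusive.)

7

Sort by right endpoint; whenever an interval is uncovered, place a point at its right end.
By right end: [4,6]  [8,9]  [4,11]  [11,14]  [14,17]  [17,19]  [18,20]  [17,21]  [21,22]  [22,23]  [20,26]  [27,28]  [29,30]
[4,6] uncovered → point at 6; [8,9] uncovered → point at 9; [11,14] uncovered → point at 14; [17,19] uncovered → point at 19; [21,22] uncovered → point at 22; [27,28] uncovered → point at 28; [29,30] uncovered → point at 30.
Points: 6, 9, 14, 19, 22, 28, 30 (7 total).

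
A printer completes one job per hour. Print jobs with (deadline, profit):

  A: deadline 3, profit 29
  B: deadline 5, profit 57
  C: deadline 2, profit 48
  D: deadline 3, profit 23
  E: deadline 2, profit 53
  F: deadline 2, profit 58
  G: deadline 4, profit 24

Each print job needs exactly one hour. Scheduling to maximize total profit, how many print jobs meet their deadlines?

Profit order: F=58 B=57 E=53 C=48 A=29 G=24 D=23
Assign: F→slot 2, B→slot 5, E→slot 1, C skipped, A→slot 3, G→slot 4, D skipped.
Slots: [1:E] [2:F] [3:A] [4:G] [5:B]
5 of 7 scheduled.

5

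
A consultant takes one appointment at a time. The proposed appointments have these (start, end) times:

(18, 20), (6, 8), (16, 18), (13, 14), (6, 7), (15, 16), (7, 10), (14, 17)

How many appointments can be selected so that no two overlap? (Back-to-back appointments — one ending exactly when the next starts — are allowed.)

By end time: (6,7), (6,8), (7,10), (13,14), (15,16), (14,17), (16,18), (18,20).
Pick (6,7); next start ≥ 7 → (7,10); next start ≥ 10 → (13,14); next start ≥ 14 → (15,16); next start ≥ 16 → (16,18); next start ≥ 18 → (18,20).
Selected 6 appointments.

6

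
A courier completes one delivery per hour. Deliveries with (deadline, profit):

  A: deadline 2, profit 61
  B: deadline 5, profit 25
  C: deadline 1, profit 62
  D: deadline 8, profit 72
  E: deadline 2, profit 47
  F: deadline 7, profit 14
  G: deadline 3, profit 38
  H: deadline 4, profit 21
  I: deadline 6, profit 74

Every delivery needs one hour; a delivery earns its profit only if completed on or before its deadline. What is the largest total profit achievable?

Take jobs in profit order; each goes to the latest open slot no later than its deadline.
Profit order: I=74 D=72 C=62 A=61 E=47 G=38 B=25 H=21 F=14
Assign: I→slot 6, D→slot 8, C→slot 1, A→slot 2, E skipped, G→slot 3, B→slot 5, H→slot 4, F→slot 7.
Slots: [1:C] [2:A] [3:G] [4:H] [5:B] [6:I] [7:F] [8:D]
Profit = 62 + 61 + 38 + 21 + 25 + 74 + 14 + 72 = 367

367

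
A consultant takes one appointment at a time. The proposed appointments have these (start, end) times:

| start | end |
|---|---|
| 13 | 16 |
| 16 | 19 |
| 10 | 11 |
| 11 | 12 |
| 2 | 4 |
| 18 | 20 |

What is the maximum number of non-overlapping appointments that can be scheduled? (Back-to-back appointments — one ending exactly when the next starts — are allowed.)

5

By end time: (2,4), (10,11), (11,12), (13,16), (16,19), (18,20).
Pick (2,4); next start ≥ 4 → (10,11); next start ≥ 11 → (11,12); next start ≥ 12 → (13,16); next start ≥ 16 → (16,19).
Selected 5 appointments.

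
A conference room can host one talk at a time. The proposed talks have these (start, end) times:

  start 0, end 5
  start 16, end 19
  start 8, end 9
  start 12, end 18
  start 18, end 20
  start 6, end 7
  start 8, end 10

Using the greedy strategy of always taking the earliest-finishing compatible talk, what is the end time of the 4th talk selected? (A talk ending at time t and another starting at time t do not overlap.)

18

Sort by end time and greedily take each interval whose start is ≥ the last chosen end.
By end time: (0,5), (6,7), (8,9), (8,10), (12,18), (16,19), (18,20).
Pick (0,5); next start ≥ 5 → (6,7); next start ≥ 7 → (8,9); next start ≥ 9 → (12,18); next start ≥ 18 → (18,20).
Selected: (0,5) (6,7) (8,9) (12,18) (18,20)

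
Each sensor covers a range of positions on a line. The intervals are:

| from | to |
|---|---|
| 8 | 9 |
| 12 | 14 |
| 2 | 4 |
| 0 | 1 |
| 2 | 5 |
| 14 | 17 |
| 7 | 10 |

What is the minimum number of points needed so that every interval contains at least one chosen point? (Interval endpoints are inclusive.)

Sorted: [0,1] [2,4] [2,5] [8,9] [7,10] [12,14] [14,17]
{[0,1]} hit by 1; {[2,4],[2,5]} hit by 4; {[8,9],[7,10]} hit by 9; {[12,14],[14,17]} hit by 14.
Points: 1, 4, 9, 14 (4 total).

4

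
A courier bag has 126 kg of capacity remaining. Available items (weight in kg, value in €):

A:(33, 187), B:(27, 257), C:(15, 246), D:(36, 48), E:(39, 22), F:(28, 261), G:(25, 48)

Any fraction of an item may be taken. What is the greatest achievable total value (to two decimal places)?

Greedy by value/weight ratio, highest first.
Order: C (246/15=16.40) > B (257/27=9.52) > F (261/28=9.32) > A (187/33=5.67) > G (48/25=1.92) > D (48/36=1.33) > E (22/39=0.56)
Fill: take C (15 @ 246) → take B (27 @ 257) → take F (28 @ 261) → take A (33 @ 187) → take 23/25 of G → 44.16; 126/126 used.
Total value = 995.16

995.16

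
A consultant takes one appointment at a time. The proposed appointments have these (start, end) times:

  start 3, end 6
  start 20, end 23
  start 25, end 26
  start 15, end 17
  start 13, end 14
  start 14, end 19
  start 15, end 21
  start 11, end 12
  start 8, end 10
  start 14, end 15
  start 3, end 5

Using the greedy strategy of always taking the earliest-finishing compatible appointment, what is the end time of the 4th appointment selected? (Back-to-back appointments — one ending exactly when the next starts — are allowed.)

Sorted by end: (3,5)  (3,6)  (8,10)  (11,12)  (13,14)  (14,15)  (15,17)  (14,19)  (15,21)  (20,23)  (25,26)
take (3,5); take (8,10); take (11,12); take (13,14); take (14,15); take (15,17); skip (15,21); take (20,23); take (25,26).
Selected: (3,5) (8,10) (11,12) (13,14) (14,15) (15,17) (20,23) (25,26)

14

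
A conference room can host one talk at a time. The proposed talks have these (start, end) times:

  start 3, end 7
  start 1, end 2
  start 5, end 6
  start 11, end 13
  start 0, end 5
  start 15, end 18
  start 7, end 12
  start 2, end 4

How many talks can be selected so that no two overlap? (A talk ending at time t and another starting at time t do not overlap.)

Sorted by end: (1,2)  (2,4)  (0,5)  (5,6)  (3,7)  (7,12)  (11,13)  (15,18)
take (1,2); take (2,4); skip (0,5); take (5,6); skip (3,7); take (7,12); take (15,18).
Selected 5 talks.

5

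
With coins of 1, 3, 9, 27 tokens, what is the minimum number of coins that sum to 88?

6

Greedy: take as many of the largest coin as possible, then repeat with the remainder.
88 − 3×27→7 − 2×3→1 − 1×1→0
Total coins = 3 + 2 + 1 = 6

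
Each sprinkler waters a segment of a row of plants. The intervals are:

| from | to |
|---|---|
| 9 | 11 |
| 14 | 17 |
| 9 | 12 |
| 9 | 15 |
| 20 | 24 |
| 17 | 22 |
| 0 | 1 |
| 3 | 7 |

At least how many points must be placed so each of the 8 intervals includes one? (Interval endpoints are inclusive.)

Process intervals by earliest right end; each time one isn't hit yet, stab at its right endpoint.
By right end: [0,1]  [3,7]  [9,11]  [9,12]  [9,15]  [14,17]  [17,22]  [20,24]
[0,1] uncovered → point at 1; [3,7] uncovered → point at 7; [9,11] uncovered → point at 11; [14,17] uncovered → point at 17; [20,24] uncovered → point at 24.
Points: 1, 7, 11, 17, 24 (5 total).

5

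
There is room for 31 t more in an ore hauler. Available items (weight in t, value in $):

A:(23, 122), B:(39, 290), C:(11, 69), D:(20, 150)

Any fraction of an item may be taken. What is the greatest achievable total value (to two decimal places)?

231.79

Greedy by value/weight ratio, highest first.
Order: D (150/20=7.50) > B (290/39=7.44) > C (69/11=6.27) > A (122/23=5.30)
Fill: take D (20 @ 150) → take 11/39 of B → 81.79; 31/31 used.
Total value = 231.79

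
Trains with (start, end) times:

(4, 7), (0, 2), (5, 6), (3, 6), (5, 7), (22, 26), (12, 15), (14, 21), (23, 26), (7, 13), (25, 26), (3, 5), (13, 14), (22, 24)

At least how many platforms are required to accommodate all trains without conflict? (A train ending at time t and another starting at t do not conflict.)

The answer is the maximum number of intervals overlapping at any instant.
starts: [0, 3, 3, 4, 5, 5, 7, 12, 13, 14, 22, 22, 23, 25]
ends:   [2, 5, 6, 6, 7, 7, 13, 14, 15, 21, 24, 26, 26, 26]
s0→1 e2→0 s3→1 s3→2 s4→3 e5→2 s5→3 s5→4  — peak 4.

4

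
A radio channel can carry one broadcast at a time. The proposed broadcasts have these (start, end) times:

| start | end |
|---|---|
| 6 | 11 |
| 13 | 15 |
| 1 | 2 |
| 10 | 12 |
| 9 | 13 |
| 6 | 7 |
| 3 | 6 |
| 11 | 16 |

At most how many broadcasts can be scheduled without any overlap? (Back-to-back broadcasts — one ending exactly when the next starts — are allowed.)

5

Sort by end time and greedily take each interval whose start is ≥ the last chosen end.
By end time: (1,2), (3,6), (6,7), (6,11), (10,12), (9,13), (13,15), (11,16).
Pick (1,2); next start ≥ 2 → (3,6); next start ≥ 6 → (6,7); next start ≥ 7 → (10,12); next start ≥ 12 → (13,15).
Selected 5 broadcasts.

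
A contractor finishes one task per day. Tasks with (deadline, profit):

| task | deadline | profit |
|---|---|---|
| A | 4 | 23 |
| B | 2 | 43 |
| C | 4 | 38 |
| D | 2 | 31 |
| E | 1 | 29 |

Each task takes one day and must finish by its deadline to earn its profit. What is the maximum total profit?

By profit: B(d2,43), C(d4,38), D(d2,31), E(d1,29), A(d4,23)
B→slot 2; C→slot 4; D→slot 1; E skipped; A→slot 3.
Profit = 31 + 43 + 23 + 38 = 135

135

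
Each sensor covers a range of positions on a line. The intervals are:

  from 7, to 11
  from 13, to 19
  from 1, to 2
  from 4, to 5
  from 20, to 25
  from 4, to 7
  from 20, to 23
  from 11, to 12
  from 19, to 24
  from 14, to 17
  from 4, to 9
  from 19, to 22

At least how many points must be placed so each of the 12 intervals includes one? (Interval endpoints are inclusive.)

5

Sort by right endpoint; whenever an interval is uncovered, place a point at its right end.
Sorted: [1,2] [4,5] [4,7] [4,9] [7,11] [11,12] [14,17] [13,19] [19,22] [20,23] [19,24] [20,25]
{[1,2]} hit by 2; {[4,5],[4,7],[4,9]} hit by 5; {[7,11],[11,12]} hit by 11; {[14,17],[13,19]} hit by 17; {[19,22],[20,23],[19,24],[20,25]} hit by 22.
Points: 2, 5, 11, 17, 22 (5 total).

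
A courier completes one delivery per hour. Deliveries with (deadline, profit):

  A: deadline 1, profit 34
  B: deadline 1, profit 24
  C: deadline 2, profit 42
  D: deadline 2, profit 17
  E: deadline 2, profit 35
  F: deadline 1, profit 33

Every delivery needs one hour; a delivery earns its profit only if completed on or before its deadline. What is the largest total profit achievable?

77

By profit: C(d2,42), E(d2,35), A(d1,34), F(d1,33), B(d1,24), D(d2,17)
C→slot 2; E→slot 1; A skipped; F skipped; B skipped; D skipped.
Profit = 35 + 42 = 77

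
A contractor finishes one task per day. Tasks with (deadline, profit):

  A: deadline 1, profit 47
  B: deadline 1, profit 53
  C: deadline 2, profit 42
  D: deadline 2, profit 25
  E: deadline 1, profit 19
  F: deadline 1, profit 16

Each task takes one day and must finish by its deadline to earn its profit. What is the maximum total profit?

95

By profit: B(d1,53), A(d1,47), C(d2,42), D(d2,25), E(d1,19), F(d1,16)
B→slot 1; A skipped; C→slot 2; D skipped; E skipped; F skipped.
Profit = 53 + 42 = 95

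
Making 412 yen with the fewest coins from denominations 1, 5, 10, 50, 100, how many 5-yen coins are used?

0

Use the largest denomination that fits, subtract, and repeat.
412 = 4×100 + 1×10 + 2×1
Count of 5: 0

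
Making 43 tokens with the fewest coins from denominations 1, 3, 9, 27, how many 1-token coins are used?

1

Use the largest denomination that fits, subtract, and repeat.
43 − 1×27→16 − 1×9→7 − 2×3→1 − 1×1→0
Count of 1: 1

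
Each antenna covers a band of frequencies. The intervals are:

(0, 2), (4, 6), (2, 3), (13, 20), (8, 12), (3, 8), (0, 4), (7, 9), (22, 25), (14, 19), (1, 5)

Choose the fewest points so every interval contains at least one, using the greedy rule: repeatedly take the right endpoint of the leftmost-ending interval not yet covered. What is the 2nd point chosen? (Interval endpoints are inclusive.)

6

Sort by right endpoint; whenever an interval is uncovered, place a point at its right end.
By right end: [0,2]  [2,3]  [0,4]  [1,5]  [4,6]  [3,8]  [7,9]  [8,12]  [14,19]  [13,20]  [22,25]
[0,2] uncovered → point at 2; [4,6] uncovered → point at 6; [7,9] uncovered → point at 9; [14,19] uncovered → point at 19; [22,25] uncovered → point at 25.
Points: 2, 6, 9, 19, 25 (5 total).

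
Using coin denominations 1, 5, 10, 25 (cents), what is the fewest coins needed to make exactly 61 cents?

Greedy: take as many of the largest coin as possible, then repeat with the remainder.
61 = 2×25 + 1×10 + 1×1
Total coins = 2 + 1 + 1 = 4

4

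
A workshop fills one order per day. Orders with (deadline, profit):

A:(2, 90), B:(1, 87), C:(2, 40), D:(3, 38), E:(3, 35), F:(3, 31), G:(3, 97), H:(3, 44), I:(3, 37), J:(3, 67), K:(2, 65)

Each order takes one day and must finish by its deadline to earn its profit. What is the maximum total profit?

274

Take jobs in profit order; each goes to the latest open slot no later than its deadline.
Profit order: G=97 A=90 B=87 J=67 K=65 H=44 C=40 D=38 I=37 E=35 F=31
Assign: G→slot 3, A→slot 2, B→slot 1, J skipped, K skipped, H skipped, C skipped, D skipped, I skipped, E skipped, F skipped.
Slots: [1:B] [2:A] [3:G]
Profit = 87 + 90 + 97 = 274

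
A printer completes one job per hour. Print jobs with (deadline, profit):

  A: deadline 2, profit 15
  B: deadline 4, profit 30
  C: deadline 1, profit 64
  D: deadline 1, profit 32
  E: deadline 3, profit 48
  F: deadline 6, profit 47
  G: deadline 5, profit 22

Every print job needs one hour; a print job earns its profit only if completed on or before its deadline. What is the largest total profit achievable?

226

Take jobs in profit order; each goes to the latest open slot no later than its deadline.
Profit order: C=64 E=48 F=47 D=32 B=30 G=22 A=15
Assign: C→slot 1, E→slot 3, F→slot 6, D skipped, B→slot 4, G→slot 5, A→slot 2.
Slots: [1:C] [2:A] [3:E] [4:B] [5:G] [6:F]
Profit = 64 + 15 + 48 + 30 + 22 + 47 = 226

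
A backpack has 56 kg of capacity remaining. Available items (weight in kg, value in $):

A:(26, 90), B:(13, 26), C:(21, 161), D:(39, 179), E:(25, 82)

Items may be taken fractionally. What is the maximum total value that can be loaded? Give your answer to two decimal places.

321.64

Greedy by value/weight ratio, highest first.
Order: C (161/21=7.67) > D (179/39=4.59) > A (90/26=3.46) > E (82/25=3.28) > B (26/13=2.00)
Fill: take C (21 @ 161) → take 35/39 of D → 160.64; 56/56 used.
Total value = 321.64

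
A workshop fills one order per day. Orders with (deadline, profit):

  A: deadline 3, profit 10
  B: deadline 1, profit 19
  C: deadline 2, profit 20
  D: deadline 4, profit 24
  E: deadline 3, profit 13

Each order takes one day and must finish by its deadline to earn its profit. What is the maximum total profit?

76

By profit: D(d4,24), C(d2,20), B(d1,19), E(d3,13), A(d3,10)
D→slot 4; C→slot 2; B→slot 1; E→slot 3; A skipped.
Profit = 19 + 20 + 13 + 24 = 76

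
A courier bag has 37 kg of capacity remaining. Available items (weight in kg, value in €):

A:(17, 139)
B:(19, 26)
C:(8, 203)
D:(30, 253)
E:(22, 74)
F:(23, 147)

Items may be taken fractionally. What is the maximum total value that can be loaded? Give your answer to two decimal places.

447.57

Ratios (sorted): C 25.38, D 8.43, A 8.18, F 6.39, E 3.36, B 1.37
take C (8 @ 203); take 29/30 of D → 244.57. Capacity used 37/37.
Total value = 447.57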